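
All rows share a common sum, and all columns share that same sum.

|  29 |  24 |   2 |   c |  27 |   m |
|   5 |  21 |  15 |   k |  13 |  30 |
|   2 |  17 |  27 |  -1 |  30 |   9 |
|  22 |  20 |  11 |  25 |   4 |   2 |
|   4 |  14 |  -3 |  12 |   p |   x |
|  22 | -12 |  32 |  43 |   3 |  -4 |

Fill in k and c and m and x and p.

k = 0, c = 5, m = -3, x = 50, p = 7

Rows 3 and 4 both sum to 84, so that's the common total.
The known cells in column 5 total 77, leaving 84 − 77 = 7 for the blank.
The known cells in row 5 total 34, leaving 84 − 34 = 50 for the blank.
The known cells in column 6 total 87, leaving 84 − 87 = -3 for the blank.
The known cells in row 1 total 79, leaving 84 − 79 = 5 for the blank.
The known cells in row 2 total 84, leaving 84 − 84 = 0 for the blank.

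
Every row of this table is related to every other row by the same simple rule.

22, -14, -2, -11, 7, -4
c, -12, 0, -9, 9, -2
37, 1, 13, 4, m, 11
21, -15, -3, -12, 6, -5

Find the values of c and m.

The difference between any two rows is the same in every column — this is an addition table with the headers hidden.
Row 2 minus row 1 is -2 − (-4) = 2, so its entry in column 1 is 22 + 2 = 24.
Row 3 minus row 1 is 11 − (-4) = 15, so its entry in column 5 is 7 + 15 = 22.

c = 24, m = 22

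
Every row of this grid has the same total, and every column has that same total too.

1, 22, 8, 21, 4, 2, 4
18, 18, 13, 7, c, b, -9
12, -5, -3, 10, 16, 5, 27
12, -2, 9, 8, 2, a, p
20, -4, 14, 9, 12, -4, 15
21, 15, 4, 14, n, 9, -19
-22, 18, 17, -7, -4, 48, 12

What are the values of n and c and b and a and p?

n = 18, c = 14, b = 1, a = 1, p = 32

Rows 1 and 3 both sum to 62, so that's the common total.
Row 6 has 21 + 15 + 4 + 14 + 9 − 19 = 44; the blank must be 62 − 44 = 18.
Column 5 has 4 + 16 + 2 + 12 + 18 − 4 = 48; the blank must be 62 − 48 = 14.
Row 2 has 18 + 18 + 13 + 7 + 14 − 9 = 61; the blank must be 62 − 61 = 1.
Column 7 has 4 − 9 + 27 + 15 − 19 + 12 = 30; the blank must be 62 − 30 = 32.
Row 4 has 12 − 2 + 9 + 8 + 2 + 32 = 61; the blank must be 62 − 61 = 1.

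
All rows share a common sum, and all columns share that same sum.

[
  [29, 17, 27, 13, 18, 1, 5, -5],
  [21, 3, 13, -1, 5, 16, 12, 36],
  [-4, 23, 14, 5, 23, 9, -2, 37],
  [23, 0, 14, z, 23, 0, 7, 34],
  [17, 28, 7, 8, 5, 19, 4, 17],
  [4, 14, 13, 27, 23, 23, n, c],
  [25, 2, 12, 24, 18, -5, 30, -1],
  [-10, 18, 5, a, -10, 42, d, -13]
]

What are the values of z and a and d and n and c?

Rows 1 and 2 both sum to 105, so that's the common total.
Column 8: -5 + 36 + 37 + 34 + 17 − 1 − 13 = 105, so its missing entry is 105 − 105 = 0.
Row 4: 23 + 0 + 14 + 23 + 0 + 7 + 34 = 101, so its missing entry is 105 − 101 = 4.
Column 4: 13 − 1 + 5 + 4 + 8 + 27 + 24 = 80, so its missing entry is 105 − 80 = 25.
Row 8: -10 + 18 + 5 + 25 − 10 + 42 − 13 = 57, so its missing entry is 105 − 57 = 48.
Row 6: 4 + 14 + 13 + 27 + 23 + 23 + 0 = 104, so its missing entry is 105 − 104 = 1.

z = 4, a = 25, d = 48, n = 1, c = 0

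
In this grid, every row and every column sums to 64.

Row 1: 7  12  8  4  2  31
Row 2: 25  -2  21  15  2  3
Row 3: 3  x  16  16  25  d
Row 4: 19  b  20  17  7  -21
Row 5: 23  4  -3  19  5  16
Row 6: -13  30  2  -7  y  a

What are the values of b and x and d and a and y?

Row 4 has 19 + 20 + 17 + 7 − 21 = 42; the blank must be 64 − 42 = 22.
Column 2 has 12 − 2 + 22 + 4 + 30 = 66; the blank must be 64 − 66 = -2.
Column 5 has 2 + 2 + 25 + 7 + 5 = 41; the blank must be 64 − 41 = 23.
Row 6 has -13 + 30 + 2 − 7 + 23 = 35; the blank must be 64 − 35 = 29.
Row 3 has 3 − 2 + 16 + 16 + 25 = 58; the blank must be 64 − 58 = 6.

b = 22, x = -2, d = 6, a = 29, y = 23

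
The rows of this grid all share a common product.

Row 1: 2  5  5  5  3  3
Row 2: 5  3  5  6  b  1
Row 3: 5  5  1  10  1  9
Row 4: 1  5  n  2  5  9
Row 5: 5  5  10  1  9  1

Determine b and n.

Rows 1 and 5 each multiply to 2250, so every row has product 2250.
Row 2: 5×3×5×6×1 = 450, so the missing entry is 2250 ÷ 450 = 5.
Row 4: 1×5×2×5×9 = 450, so the missing entry is 2250 ÷ 450 = 5.

b = 5, n = 5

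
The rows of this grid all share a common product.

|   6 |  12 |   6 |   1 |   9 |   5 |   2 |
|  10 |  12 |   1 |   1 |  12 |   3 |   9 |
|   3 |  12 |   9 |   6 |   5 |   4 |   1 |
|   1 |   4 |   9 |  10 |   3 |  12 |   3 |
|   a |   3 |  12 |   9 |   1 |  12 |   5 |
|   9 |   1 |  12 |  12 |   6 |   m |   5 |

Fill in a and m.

a = 2, m = 1

Rows 2 and 3 each multiply to 38880, so every row has product 38880.
Row 5: 3×12×9×1×12×5 = 19440, so the missing entry is 38880 ÷ 19440 = 2.
Row 6: 9×1×12×12×6×5 = 38880, so the missing entry is 38880 ÷ 38880 = 1.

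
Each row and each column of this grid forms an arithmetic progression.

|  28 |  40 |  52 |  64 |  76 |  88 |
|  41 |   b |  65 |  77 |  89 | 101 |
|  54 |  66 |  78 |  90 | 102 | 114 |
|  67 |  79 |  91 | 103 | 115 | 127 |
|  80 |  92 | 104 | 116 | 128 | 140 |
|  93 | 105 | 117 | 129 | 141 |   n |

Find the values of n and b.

n = 153, b = 53

Along each row the entries change by 12 per step; down each column they change by 13.
Row 6: from 93 at column 1, stepping by 12 to column 6 gives 153.
Row 2: from 41 at column 1, stepping by 12 to column 2 gives 53.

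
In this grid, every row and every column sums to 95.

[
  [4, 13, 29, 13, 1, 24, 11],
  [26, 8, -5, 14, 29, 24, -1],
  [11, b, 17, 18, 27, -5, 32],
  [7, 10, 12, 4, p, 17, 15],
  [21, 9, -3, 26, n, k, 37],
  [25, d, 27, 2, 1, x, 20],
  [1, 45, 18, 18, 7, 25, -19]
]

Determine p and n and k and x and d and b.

The known cells in row 4 total 65, leaving 95 − 65 = 30 for the blank.
The known cells in column 5 total 95, leaving 95 − 95 = 0 for the blank.
The known cells in row 3 total 100, leaving 95 − 100 = -5 for the blank.
The known cells in column 2 total 80, leaving 95 − 80 = 15 for the blank.
The known cells in row 6 total 90, leaving 95 − 90 = 5 for the blank.
The known cells in row 5 total 90, leaving 95 − 90 = 5 for the blank.

p = 30, n = 0, k = 5, x = 5, d = 15, b = -5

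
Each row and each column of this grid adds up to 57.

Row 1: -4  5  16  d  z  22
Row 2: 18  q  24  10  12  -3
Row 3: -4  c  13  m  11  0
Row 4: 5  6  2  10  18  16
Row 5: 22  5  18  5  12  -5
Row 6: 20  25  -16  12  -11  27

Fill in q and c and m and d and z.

q = -4, c = 20, m = 17, d = 3, z = 15

The known cells in column 5 total 42, leaving 57 − 42 = 15 for the blank.
The known cells in row 2 total 61, leaving 57 − 61 = -4 for the blank.
The known cells in column 2 total 37, leaving 57 − 37 = 20 for the blank.
The known cells in row 1 total 54, leaving 57 − 54 = 3 for the blank.
The known cells in row 3 total 40, leaving 57 − 40 = 17 for the blank.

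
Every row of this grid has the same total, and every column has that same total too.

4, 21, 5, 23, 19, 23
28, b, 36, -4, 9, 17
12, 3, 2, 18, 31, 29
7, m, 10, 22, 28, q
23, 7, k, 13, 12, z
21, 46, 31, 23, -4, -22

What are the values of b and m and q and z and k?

b = 9, m = 9, q = 19, z = 29, k = 11

Rows 1 and 3 both sum to 95, so that's the common total.
Row 2 has 28 + 36 − 4 + 9 + 17 = 86; the blank must be 95 − 86 = 9.
Column 2 has 21 + 9 + 3 + 7 + 46 = 86; the blank must be 95 − 86 = 9.
Column 3 has 5 + 36 + 2 + 10 + 31 = 84; the blank must be 95 − 84 = 11.
Row 5 has 23 + 7 + 11 + 13 + 12 = 66; the blank must be 95 − 66 = 29.
Row 4 has 7 + 9 + 10 + 22 + 28 = 76; the blank must be 95 − 76 = 19.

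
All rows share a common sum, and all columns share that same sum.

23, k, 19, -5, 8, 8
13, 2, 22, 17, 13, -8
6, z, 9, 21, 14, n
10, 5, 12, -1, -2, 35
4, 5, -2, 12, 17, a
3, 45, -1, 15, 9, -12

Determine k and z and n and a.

Rows 2 and 4 both sum to 59, so that's the common total.
Row 1 has 23 + 19 − 5 + 8 + 8 = 53; the blank must be 59 − 53 = 6.
Row 5 has 4 + 5 − 2 + 12 + 17 = 36; the blank must be 59 − 36 = 23.
Column 6 has 8 − 8 + 35 + 23 − 12 = 46; the blank must be 59 − 46 = 13.
Row 3 has 6 + 9 + 21 + 14 + 13 = 63; the blank must be 59 − 63 = -4.

k = 6, z = -4, n = 13, a = 23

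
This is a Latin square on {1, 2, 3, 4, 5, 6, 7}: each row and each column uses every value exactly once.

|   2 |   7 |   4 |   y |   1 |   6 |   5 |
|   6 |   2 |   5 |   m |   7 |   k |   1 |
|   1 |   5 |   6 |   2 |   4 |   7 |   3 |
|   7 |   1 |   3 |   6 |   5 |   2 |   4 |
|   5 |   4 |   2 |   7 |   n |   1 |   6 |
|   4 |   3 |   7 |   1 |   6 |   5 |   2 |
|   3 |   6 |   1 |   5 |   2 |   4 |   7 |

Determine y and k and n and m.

y = 3, k = 3, n = 3, m = 4

For row 5, column 5: row 5 already has {1, 2, 4, 5, 6, 7}; that leaves 3.
At (row 1, col 4): row 1 already has {1, 2, 4, 5, 6, 7}, so the value is 3.
For row 2, column 4: column 4 already has {1, 2, 3, 5, 6, 7}; that leaves 4.
At (row 2, col 6): row 2 already has {1, 2, 4, 5, 6, 7}, so the value is 3.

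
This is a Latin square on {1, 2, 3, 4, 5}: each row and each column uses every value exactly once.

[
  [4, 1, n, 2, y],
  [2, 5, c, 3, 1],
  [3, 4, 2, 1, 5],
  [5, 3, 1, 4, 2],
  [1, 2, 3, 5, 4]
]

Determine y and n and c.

y = 3, n = 5, c = 4

Cell (2,3): row 2 already has {1, 2, 3, 5} → 4.
At (row 1, col 3): column 3 already has {1, 2, 3, 4}, so the value is 5.
For row 1, column 5: row 1 already has {1, 2, 4, 5}; that leaves 3.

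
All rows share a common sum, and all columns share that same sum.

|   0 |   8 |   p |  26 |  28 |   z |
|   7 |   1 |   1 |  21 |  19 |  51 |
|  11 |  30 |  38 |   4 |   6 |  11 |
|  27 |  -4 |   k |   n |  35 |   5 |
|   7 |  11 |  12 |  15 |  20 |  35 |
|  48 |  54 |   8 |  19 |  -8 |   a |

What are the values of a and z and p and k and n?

a = -21, z = 19, p = 19, k = 22, n = 15

Rows 2 and 3 both sum to 100, so that's the common total.
Row 6: 48 + 54 + 8 + 19 − 8 = 121, so its missing entry is 100 − 121 = -21.
Column 4: 26 + 21 + 4 + 15 + 19 = 85, so its missing entry is 100 − 85 = 15.
Column 6: 51 + 11 + 5 + 35 − 21 = 81, so its missing entry is 100 − 81 = 19.
Row 1: 0 + 8 + 26 + 28 + 19 = 81, so its missing entry is 100 − 81 = 19.
Row 4: 27 − 4 + 15 + 35 + 5 = 78, so its missing entry is 100 − 78 = 22.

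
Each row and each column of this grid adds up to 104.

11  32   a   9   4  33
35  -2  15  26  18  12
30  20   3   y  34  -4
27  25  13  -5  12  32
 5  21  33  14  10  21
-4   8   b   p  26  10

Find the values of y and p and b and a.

Row 3 has 30 + 20 + 3 + 34 − 4 = 83; the blank must be 104 − 83 = 21.
Row 1 has 11 + 32 + 9 + 4 + 33 = 89; the blank must be 104 − 89 = 15.
Column 4 has 9 + 26 + 21 − 5 + 14 = 65; the blank must be 104 − 65 = 39.
Row 6 has -4 + 8 + 39 + 26 + 10 = 79; the blank must be 104 − 79 = 25.

y = 21, p = 39, b = 25, a = 15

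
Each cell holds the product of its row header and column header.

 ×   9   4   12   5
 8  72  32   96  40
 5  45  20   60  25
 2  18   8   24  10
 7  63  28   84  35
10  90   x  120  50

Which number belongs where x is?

10 × 4 = 40.

40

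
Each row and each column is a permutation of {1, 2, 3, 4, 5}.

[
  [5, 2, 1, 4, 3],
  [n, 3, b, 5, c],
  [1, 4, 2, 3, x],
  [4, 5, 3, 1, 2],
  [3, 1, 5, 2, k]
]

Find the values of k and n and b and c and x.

At (row 5, col 5): row 5 already has {1, 2, 3, 5}, so the value is 4.
For row 3, column 5: row 3 already has {1, 2, 3, 4}; that leaves 5.
At (row 2, col 3): column 3 already has {1, 2, 3, 5}, so the value is 4.
Cell (2,5): column 5 already has {2, 3, 4, 5} → 1.
For row 2, column 1: row 2 already has {1, 3, 4, 5}; that leaves 2.

k = 4, n = 2, b = 4, c = 1, x = 5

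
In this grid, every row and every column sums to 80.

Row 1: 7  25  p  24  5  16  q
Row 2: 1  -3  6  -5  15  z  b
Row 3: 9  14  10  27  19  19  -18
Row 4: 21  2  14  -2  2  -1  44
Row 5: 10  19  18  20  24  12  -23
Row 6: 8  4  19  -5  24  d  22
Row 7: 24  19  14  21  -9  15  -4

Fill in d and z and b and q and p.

d = 8, z = 11, b = 55, q = 4, p = -1

Row 6: 8 + 4 + 19 − 5 + 24 + 22 = 72, so its missing entry is 80 − 72 = 8.
Column 6: 16 + 19 − 1 + 12 + 8 + 15 = 69, so its missing entry is 80 − 69 = 11.
Column 3: 6 + 10 + 14 + 18 + 19 + 14 = 81, so its missing entry is 80 − 81 = -1.
Row 1: 7 + 25 − 1 + 24 + 5 + 16 = 76, so its missing entry is 80 − 76 = 4.
Row 2: 1 − 3 + 6 − 5 + 15 + 11 = 25, so its missing entry is 80 − 25 = 55.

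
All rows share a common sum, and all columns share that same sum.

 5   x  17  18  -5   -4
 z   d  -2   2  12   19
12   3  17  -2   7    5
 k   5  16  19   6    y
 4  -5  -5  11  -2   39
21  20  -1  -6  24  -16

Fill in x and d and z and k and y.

x = 11, d = 8, z = 3, k = -3, y = -1

Rows 3 and 5 both sum to 42, so that's the common total.
Row 1 has 5 + 17 + 18 − 5 − 4 = 31; the blank must be 42 − 31 = 11.
Column 2 has 11 + 3 + 5 − 5 + 20 = 34; the blank must be 42 − 34 = 8.
Row 2 has 8 − 2 + 2 + 12 + 19 = 39; the blank must be 42 − 39 = 3.
Column 1 has 5 + 3 + 12 + 4 + 21 = 45; the blank must be 42 − 45 = -3.
Row 4 has -3 + 5 + 16 + 19 + 6 = 43; the blank must be 42 − 43 = -1.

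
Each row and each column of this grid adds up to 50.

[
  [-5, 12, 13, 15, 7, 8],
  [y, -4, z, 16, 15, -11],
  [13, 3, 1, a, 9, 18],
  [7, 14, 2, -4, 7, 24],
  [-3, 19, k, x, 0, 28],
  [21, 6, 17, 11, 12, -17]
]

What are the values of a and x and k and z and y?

Row 3: 13 + 3 + 1 + 9 + 18 = 44, so its missing entry is 50 − 44 = 6.
Column 4: 15 + 16 + 6 − 4 + 11 = 44, so its missing entry is 50 − 44 = 6.
Row 5: -3 + 19 + 6 + 0 + 28 = 50, so its missing entry is 50 − 50 = 0.
Column 3: 13 + 1 + 2 + 0 + 17 = 33, so its missing entry is 50 − 33 = 17.
Row 2: -4 + 17 + 16 + 15 − 11 = 33, so its missing entry is 50 − 33 = 17.

a = 6, x = 6, k = 0, z = 17, y = 17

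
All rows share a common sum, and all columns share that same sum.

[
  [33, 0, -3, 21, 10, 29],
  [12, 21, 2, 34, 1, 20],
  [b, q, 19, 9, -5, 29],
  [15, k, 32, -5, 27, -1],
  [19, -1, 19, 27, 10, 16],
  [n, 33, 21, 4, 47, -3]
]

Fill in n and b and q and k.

n = -12, b = 23, q = 15, k = 22

Rows 1 and 2 both sum to 90, so that's the common total.
The known cells in row 4 total 68, leaving 90 − 68 = 22 for the blank.
The known cells in row 6 total 102, leaving 90 − 102 = -12 for the blank.
The known cells in column 1 total 67, leaving 90 − 67 = 23 for the blank.
The known cells in row 3 total 75, leaving 90 − 75 = 15 for the blank.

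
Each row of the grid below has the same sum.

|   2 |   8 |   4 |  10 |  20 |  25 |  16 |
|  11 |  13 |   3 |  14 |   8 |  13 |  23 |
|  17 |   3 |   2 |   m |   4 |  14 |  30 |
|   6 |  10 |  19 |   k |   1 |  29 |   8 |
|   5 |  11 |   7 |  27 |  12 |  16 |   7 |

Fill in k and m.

Row 2 sums to 85 and so does row 5; that's the common total.
In row 4 the known cells total 73, leaving 85 − 73 = 12.
In row 3 the known cells total 70, leaving 85 − 70 = 15.

k = 12, m = 15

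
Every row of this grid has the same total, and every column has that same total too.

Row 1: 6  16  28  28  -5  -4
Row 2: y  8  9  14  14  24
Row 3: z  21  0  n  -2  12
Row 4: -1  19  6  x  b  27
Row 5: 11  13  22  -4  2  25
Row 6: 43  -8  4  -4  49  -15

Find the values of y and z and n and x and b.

y = 0, z = 10, n = 28, x = 7, b = 11

Rows 1 and 5 both sum to 69, so that's the common total.
Column 5: -5 + 14 − 2 + 2 + 49 = 58, so its missing entry is 69 − 58 = 11.
Row 4: -1 + 19 + 6 + 11 + 27 = 62, so its missing entry is 69 − 62 = 7.
Column 4: 28 + 14 + 7 − 4 − 4 = 41, so its missing entry is 69 − 41 = 28.
Row 3: 21 + 0 + 28 − 2 + 12 = 59, so its missing entry is 69 − 59 = 10.
Row 2: 8 + 9 + 14 + 14 + 24 = 69, so its missing entry is 69 − 69 = 0.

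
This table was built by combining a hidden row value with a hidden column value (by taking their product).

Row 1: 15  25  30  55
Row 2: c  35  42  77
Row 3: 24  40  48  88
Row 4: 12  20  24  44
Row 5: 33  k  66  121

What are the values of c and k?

c = 21, k = 55

Each row is a constant multiple of every other row — this is a multiplication table with the headers hidden.
Row 2 is 77/55 = 7/5 times row 1, so its entry in column 1 is 15 × 7/5 = 21.
Row 5 is 121/55 = 11/5 times row 1, so its entry in column 2 is 25 × 11/5 = 55.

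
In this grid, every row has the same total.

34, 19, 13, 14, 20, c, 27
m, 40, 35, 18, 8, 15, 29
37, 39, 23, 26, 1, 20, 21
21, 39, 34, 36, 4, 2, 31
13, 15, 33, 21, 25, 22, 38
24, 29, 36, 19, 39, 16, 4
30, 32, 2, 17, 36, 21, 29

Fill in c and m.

c = 40, m = 22

Rows 4 and 5 both add up to 167, so every row sums to 167.
Row 1: 34 + 19 + 13 + 14 + 20 + 27 = 127, so the missing entry is 167 − 127 = 40.
Row 2: 40 + 35 + 18 + 8 + 15 + 29 = 145, so the missing entry is 167 − 145 = 22.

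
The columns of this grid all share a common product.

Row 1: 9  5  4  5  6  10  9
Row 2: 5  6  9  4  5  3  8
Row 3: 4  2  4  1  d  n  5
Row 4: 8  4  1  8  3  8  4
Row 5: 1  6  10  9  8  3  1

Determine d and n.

Columns 2 and 3 each multiply to 1440, so every column has product 1440.
Column 5: 6×5×3×8 = 720, so the missing entry is 1440 ÷ 720 = 2.
Column 6: 10×3×8×3 = 720, so the missing entry is 1440 ÷ 720 = 2.

d = 2, n = 2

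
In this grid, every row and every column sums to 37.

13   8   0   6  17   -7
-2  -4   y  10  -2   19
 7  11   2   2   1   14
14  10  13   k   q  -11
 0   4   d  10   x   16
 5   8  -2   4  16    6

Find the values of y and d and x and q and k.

Row 2: -2 − 4 + 10 − 2 + 19 = 21, so its missing entry is 37 − 21 = 16.
Column 3: 0 + 16 + 2 + 13 − 2 = 29, so its missing entry is 37 − 29 = 8.
Row 5: 0 + 4 + 8 + 10 + 16 = 38, so its missing entry is 37 − 38 = -1.
Column 5: 17 − 2 + 1 − 1 + 16 = 31, so its missing entry is 37 − 31 = 6.
Row 4: 14 + 10 + 13 + 6 − 11 = 32, so its missing entry is 37 − 32 = 5.

y = 16, d = 8, x = -1, q = 6, k = 5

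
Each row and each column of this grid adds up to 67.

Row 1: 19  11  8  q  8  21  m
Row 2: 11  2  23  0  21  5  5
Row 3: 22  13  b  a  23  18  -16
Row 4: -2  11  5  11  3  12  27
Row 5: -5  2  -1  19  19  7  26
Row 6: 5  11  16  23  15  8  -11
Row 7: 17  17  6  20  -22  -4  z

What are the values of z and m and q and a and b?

z = 33, m = 3, q = -3, a = -3, b = 10

Column 3: 8 + 23 + 5 − 1 + 16 + 6 = 57, so its missing entry is 67 − 57 = 10.
Row 3: 22 + 13 + 10 + 23 + 18 − 16 = 70, so its missing entry is 67 − 70 = -3.
Column 4: 0 − 3 + 11 + 19 + 23 + 20 = 70, so its missing entry is 67 − 70 = -3.
Row 1: 19 + 11 + 8 − 3 + 8 + 21 = 64, so its missing entry is 67 − 64 = 3.
Row 7: 17 + 17 + 6 + 20 − 22 − 4 = 34, so its missing entry is 67 − 34 = 33.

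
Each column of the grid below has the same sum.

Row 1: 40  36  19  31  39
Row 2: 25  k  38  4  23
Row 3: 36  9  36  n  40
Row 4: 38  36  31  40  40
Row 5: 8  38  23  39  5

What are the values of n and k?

n = 33, k = 28

Column 1 sums to 147 and so does column 5; that's the common total.
In column 4 the known cells total 114, leaving 147 − 114 = 33.
In column 2 the known cells total 119, leaving 147 − 119 = 28.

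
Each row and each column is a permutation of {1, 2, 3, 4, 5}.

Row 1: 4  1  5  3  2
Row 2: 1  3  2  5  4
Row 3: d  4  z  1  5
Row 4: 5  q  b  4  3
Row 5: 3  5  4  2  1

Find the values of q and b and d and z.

Cell (4,2): column 2 already has {1, 3, 4, 5} → 2.
At (row 4, col 3): row 4 already has {2, 3, 4, 5}, so the value is 1.
At (row 3, col 1): column 1 already has {1, 3, 4, 5}, so the value is 2.
At (row 3, col 3): row 3 already has {1, 2, 4, 5}, so the value is 3.

q = 2, b = 1, d = 2, z = 3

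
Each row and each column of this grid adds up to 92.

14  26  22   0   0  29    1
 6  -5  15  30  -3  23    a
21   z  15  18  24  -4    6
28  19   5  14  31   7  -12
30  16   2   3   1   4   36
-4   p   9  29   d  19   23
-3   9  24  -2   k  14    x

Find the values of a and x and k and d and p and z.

a = 26, x = 12, k = 38, d = 1, p = 15, z = 12

The known cells in row 3 total 80, leaving 92 − 80 = 12 for the blank.
The known cells in column 2 total 77, leaving 92 − 77 = 15 for the blank.
The known cells in row 6 total 91, leaving 92 − 91 = 1 for the blank.
The known cells in column 5 total 54, leaving 92 − 54 = 38 for the blank.
The known cells in row 7 total 80, leaving 92 − 80 = 12 for the blank.
The known cells in row 2 total 66, leaving 92 − 66 = 26 for the blank.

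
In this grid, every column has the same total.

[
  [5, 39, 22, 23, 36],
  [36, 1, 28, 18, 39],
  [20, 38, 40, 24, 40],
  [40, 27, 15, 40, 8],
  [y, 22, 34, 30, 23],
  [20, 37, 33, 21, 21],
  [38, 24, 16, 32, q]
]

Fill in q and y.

q = 21, y = 29

The complete columns each total 188.
Column 5 is missing 188 − 167 = 21 (since 36 + 39 + 40 + 8 + 23 + 21 = 167).
Column 1 is missing 188 − 159 = 29 (since 5 + 36 + 20 + 40 + 20 + 38 = 159).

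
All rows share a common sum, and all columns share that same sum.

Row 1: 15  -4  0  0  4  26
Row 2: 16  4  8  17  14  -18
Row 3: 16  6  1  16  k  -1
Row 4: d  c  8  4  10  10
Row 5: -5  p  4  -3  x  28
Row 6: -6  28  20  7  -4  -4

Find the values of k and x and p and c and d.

Rows 1 and 2 both sum to 41, so that's the common total.
Row 3: 16 + 6 + 1 + 16 − 1 = 38, so its missing entry is 41 − 38 = 3.
Column 5: 4 + 14 + 3 + 10 − 4 = 27, so its missing entry is 41 − 27 = 14.
Column 1: 15 + 16 + 16 − 5 − 6 = 36, so its missing entry is 41 − 36 = 5.
Row 4: 5 + 8 + 4 + 10 + 10 = 37, so its missing entry is 41 − 37 = 4.
Row 5: -5 + 4 − 3 + 14 + 28 = 38, so its missing entry is 41 − 38 = 3.

k = 3, x = 14, p = 3, c = 4, d = 5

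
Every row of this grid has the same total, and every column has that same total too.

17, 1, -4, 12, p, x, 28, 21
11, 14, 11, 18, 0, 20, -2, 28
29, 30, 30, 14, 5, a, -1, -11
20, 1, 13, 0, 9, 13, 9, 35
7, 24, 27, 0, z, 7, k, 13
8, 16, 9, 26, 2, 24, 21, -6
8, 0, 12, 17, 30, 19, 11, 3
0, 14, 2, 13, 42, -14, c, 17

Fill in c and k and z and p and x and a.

c = 26, k = 8, z = 14, p = -2, x = 27, a = 4

Rows 2 and 4 both sum to 100, so that's the common total.
The known cells in row 8 total 74, leaving 100 − 74 = 26 for the blank.
The known cells in column 7 total 92, leaving 100 − 92 = 8 for the blank.
The known cells in row 5 total 86, leaving 100 − 86 = 14 for the blank.
The known cells in column 5 total 102, leaving 100 − 102 = -2 for the blank.
The known cells in row 1 total 73, leaving 100 − 73 = 27 for the blank.
The known cells in row 3 total 96, leaving 100 − 96 = 4 for the blank.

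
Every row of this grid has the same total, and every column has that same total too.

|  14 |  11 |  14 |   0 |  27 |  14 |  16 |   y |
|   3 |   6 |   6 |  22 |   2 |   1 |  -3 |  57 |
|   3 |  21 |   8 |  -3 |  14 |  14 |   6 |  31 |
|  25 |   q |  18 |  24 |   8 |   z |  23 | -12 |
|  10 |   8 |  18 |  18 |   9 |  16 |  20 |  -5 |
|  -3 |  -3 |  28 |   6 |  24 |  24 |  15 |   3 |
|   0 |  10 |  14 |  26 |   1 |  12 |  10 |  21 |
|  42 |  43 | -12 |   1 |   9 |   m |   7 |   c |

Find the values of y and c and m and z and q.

y = -2, c = 1, m = 3, z = 10, q = -2

Rows 2 and 3 both sum to 94, so that's the common total.
Row 1 has 14 + 11 + 14 + 0 + 27 + 14 + 16 = 96; the blank must be 94 − 96 = -2.
Column 8 has -2 + 57 + 31 − 12 − 5 + 3 + 21 = 93; the blank must be 94 − 93 = 1.
Column 2 has 11 + 6 + 21 + 8 − 3 + 10 + 43 = 96; the blank must be 94 − 96 = -2.
Row 8 has 42 + 43 − 12 + 1 + 9 + 7 + 1 = 91; the blank must be 94 − 91 = 3.
Row 4 has 25 − 2 + 18 + 24 + 8 + 23 − 12 = 84; the blank must be 94 − 84 = 10.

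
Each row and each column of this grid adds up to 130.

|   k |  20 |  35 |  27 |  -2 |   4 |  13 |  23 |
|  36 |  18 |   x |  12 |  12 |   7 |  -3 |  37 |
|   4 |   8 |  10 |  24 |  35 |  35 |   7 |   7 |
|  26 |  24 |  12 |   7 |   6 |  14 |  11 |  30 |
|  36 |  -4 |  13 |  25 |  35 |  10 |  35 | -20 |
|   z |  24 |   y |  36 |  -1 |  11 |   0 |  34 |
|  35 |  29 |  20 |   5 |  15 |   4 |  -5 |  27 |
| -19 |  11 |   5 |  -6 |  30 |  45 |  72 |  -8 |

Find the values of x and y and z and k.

x = 11, y = 24, z = 2, k = 10

Row 1 has 20 + 35 + 27 − 2 + 4 + 13 + 23 = 120; the blank must be 130 − 120 = 10.
Row 2 has 36 + 18 + 12 + 12 + 7 − 3 + 37 = 119; the blank must be 130 − 119 = 11.
Column 1 has 10 + 36 + 4 + 26 + 36 + 35 − 19 = 128; the blank must be 130 − 128 = 2.
Row 6 has 2 + 24 + 36 − 1 + 11 + 0 + 34 = 106; the blank must be 130 − 106 = 24.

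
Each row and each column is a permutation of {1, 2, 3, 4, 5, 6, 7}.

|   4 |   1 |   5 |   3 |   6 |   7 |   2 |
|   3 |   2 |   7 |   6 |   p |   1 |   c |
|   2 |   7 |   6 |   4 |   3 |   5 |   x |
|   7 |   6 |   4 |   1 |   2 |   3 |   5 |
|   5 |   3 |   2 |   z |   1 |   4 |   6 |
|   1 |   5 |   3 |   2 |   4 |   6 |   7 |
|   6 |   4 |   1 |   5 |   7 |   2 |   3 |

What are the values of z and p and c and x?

At (row 3, col 7): row 3 already has {2, 3, 4, 5, 6, 7}, so the value is 1.
At (row 2, col 7): column 7 already has {1, 2, 3, 5, 6, 7}, so the value is 4.
At (row 2, col 5): row 2 already has {1, 2, 3, 4, 6, 7}, so the value is 5.
Cell (5,4): row 5 already has {1, 2, 3, 4, 5, 6} → 7.

z = 7, p = 5, c = 4, x = 1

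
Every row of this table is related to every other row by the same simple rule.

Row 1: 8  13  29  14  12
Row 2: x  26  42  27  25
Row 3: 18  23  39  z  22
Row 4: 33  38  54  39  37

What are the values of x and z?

x = 21, z = 24

The difference between any two rows is the same in every column — this is an addition table with the headers hidden.
Row 2 minus row 1 is 25 − 12 = 13, so its entry in column 1 is 8 + 13 = 21.
Row 3 minus row 1 is 22 − 12 = 10, so its entry in column 4 is 14 + 10 = 24.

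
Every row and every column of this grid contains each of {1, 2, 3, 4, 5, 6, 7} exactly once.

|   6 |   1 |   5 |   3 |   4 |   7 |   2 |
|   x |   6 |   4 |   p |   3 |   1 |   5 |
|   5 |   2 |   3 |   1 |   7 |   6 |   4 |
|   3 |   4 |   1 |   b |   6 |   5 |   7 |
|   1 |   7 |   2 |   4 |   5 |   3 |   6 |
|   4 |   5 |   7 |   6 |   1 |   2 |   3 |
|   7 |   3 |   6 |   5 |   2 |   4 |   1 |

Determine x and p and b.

x = 2, p = 7, b = 2

Cell (2,1): column 1 already has {1, 3, 4, 5, 6, 7} → 2.
For row 4, column 4: row 4 already has {1, 3, 4, 5, 6, 7}; that leaves 2.
For row 2, column 4: row 2 already has {1, 2, 3, 4, 5, 6}; that leaves 7.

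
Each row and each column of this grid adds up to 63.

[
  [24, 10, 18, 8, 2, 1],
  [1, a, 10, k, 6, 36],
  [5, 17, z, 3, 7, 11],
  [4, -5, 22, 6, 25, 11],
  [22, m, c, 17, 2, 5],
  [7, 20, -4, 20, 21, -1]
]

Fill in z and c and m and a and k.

z = 20, c = -3, m = 20, a = 1, k = 9

The known cells in row 3 total 43, leaving 63 − 43 = 20 for the blank.
The known cells in column 3 total 66, leaving 63 − 66 = -3 for the blank.
The known cells in row 5 total 43, leaving 63 − 43 = 20 for the blank.
The known cells in column 2 total 62, leaving 63 − 62 = 1 for the blank.
The known cells in row 2 total 54, leaving 63 − 54 = 9 for the blank.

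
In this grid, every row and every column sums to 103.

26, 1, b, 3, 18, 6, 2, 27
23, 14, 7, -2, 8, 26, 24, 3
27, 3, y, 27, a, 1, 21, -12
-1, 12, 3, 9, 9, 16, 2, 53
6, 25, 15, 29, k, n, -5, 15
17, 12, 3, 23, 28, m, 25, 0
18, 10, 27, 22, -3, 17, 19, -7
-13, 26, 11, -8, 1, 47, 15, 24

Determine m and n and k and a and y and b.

The known cells in row 6 total 108, leaving 103 − 108 = -5 for the blank.
The known cells in column 6 total 108, leaving 103 − 108 = -5 for the blank.
The known cells in row 5 total 80, leaving 103 − 80 = 23 for the blank.
The known cells in column 5 total 84, leaving 103 − 84 = 19 for the blank.
The known cells in row 1 total 83, leaving 103 − 83 = 20 for the blank.
The known cells in row 3 total 86, leaving 103 − 86 = 17 for the blank.

m = -5, n = -5, k = 23, a = 19, y = 17, b = 20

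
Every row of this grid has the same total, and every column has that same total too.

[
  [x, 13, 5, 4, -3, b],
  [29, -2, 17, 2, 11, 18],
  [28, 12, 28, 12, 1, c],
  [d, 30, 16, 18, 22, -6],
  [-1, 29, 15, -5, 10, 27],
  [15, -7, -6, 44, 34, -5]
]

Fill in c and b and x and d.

c = -6, b = 47, x = 9, d = -5

Rows 2 and 5 both sum to 75, so that's the common total.
The known cells in row 3 total 81, leaving 75 − 81 = -6 for the blank.
The known cells in row 4 total 80, leaving 75 − 80 = -5 for the blank.
The known cells in column 6 total 28, leaving 75 − 28 = 47 for the blank.
The known cells in row 1 total 66, leaving 75 − 66 = 9 for the blank.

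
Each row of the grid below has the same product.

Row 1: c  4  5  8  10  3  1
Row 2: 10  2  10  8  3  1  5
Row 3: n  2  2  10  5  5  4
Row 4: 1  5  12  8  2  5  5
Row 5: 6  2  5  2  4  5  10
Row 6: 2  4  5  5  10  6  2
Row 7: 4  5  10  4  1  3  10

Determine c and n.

c = 5, n = 6

Rows 4 and 6 each multiply to 24000, so every row has product 24000.
Row 1: 4×5×8×10×3×1 = 4800, so the missing entry is 24000 ÷ 4800 = 5.
Row 3: 2×2×10×5×5×4 = 4000, so the missing entry is 24000 ÷ 4000 = 6.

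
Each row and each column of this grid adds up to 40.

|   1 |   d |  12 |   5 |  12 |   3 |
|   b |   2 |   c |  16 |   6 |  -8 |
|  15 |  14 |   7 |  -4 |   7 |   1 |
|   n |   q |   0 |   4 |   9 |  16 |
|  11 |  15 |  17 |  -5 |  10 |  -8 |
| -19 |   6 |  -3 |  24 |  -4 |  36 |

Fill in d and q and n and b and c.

d = 7, q = -4, n = 15, b = 17, c = 7

Row 1: 1 + 12 + 5 + 12 + 3 = 33, so its missing entry is 40 − 33 = 7.
Column 3: 12 + 7 + 0 + 17 − 3 = 33, so its missing entry is 40 − 33 = 7.
Column 2: 7 + 2 + 14 + 15 + 6 = 44, so its missing entry is 40 − 44 = -4.
Row 4: -4 + 0 + 4 + 9 + 16 = 25, so its missing entry is 40 − 25 = 15.
Row 2: 2 + 7 + 16 + 6 − 8 = 23, so its missing entry is 40 − 23 = 17.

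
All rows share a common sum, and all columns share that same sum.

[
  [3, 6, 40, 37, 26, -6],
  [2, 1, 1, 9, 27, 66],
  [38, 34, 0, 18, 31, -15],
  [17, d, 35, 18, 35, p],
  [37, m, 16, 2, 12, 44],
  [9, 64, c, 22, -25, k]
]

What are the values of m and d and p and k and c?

Rows 1 and 2 both sum to 106, so that's the common total.
Row 5 has 37 + 16 + 2 + 12 + 44 = 111; the blank must be 106 − 111 = -5.
Column 2 has 6 + 1 + 34 − 5 + 64 = 100; the blank must be 106 − 100 = 6.
Row 4 has 17 + 6 + 35 + 18 + 35 = 111; the blank must be 106 − 111 = -5.
Column 6 has -6 + 66 − 15 − 5 + 44 = 84; the blank must be 106 − 84 = 22.
Row 6 has 9 + 64 + 22 − 25 + 22 = 92; the blank must be 106 − 92 = 14.

m = -5, d = 6, p = -5, k = 22, c = 14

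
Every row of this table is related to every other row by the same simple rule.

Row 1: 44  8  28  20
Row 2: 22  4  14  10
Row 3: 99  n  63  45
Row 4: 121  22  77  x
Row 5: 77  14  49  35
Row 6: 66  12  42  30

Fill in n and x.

Each row is a constant multiple of every other row — this is a multiplication table with the headers hidden.
Row 3 is 63/28 = 9/4 times row 1, so its entry in column 2 is 8 × 9/4 = 18.
Row 4 is 77/28 = 11/4 times row 1, so its entry in column 4 is 20 × 11/4 = 55.

n = 18, x = 55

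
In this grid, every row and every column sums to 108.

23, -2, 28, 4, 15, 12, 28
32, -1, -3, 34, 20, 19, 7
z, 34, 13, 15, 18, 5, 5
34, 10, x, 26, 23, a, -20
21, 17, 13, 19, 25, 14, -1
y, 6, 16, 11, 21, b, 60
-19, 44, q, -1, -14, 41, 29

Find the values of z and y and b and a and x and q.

Row 7 has -19 + 44 − 1 − 14 + 41 + 29 = 80; the blank must be 108 − 80 = 28.
Row 3 has 34 + 13 + 15 + 18 + 5 + 5 = 90; the blank must be 108 − 90 = 18.
Column 1 has 23 + 32 + 18 + 34 + 21 − 19 = 109; the blank must be 108 − 109 = -1.
Row 6 has -1 + 6 + 16 + 11 + 21 + 60 = 113; the blank must be 108 − 113 = -5.
Column 3 has 28 − 3 + 13 + 13 + 16 + 28 = 95; the blank must be 108 − 95 = 13.
Row 4 has 34 + 10 + 13 + 26 + 23 − 20 = 86; the blank must be 108 − 86 = 22.

z = 18, y = -1, b = -5, a = 22, x = 13, q = 28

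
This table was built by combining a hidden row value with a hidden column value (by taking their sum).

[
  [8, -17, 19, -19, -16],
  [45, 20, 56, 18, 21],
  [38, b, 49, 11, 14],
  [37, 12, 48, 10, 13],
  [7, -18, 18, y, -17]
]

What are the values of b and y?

b = 13, y = -20

The difference between any two rows is the same in every column — this is an addition table with the headers hidden.
Row 3 minus row 1 is 38 − 8 = 30, so its entry in column 2 is -17 + 30 = 13.
Row 5 minus row 1 is 7 − 8 = -1, so its entry in column 4 is -19 + (-1) = -20.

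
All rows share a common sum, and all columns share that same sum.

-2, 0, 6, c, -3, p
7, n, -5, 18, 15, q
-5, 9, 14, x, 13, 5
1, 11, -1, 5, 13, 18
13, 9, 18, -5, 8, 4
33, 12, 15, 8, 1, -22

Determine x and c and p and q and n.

x = 11, c = 10, p = 36, q = 6, n = 6

Rows 4 and 5 both sum to 47, so that's the common total.
The known cells in column 2 total 41, leaving 47 − 41 = 6 for the blank.
The known cells in row 2 total 41, leaving 47 − 41 = 6 for the blank.
The known cells in row 3 total 36, leaving 47 − 36 = 11 for the blank.
The known cells in column 4 total 37, leaving 47 − 37 = 10 for the blank.
The known cells in row 1 total 11, leaving 47 − 11 = 36 for the blank.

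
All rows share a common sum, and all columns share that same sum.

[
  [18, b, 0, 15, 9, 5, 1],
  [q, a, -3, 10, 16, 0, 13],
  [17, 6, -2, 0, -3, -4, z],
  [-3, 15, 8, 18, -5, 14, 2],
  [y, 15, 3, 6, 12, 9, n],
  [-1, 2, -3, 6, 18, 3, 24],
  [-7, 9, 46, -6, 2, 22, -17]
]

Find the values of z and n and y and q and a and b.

z = 35, n = -9, y = 13, q = 12, a = 1, b = 1

Rows 4 and 6 both sum to 49, so that's the common total.
The known cells in row 1 total 48, leaving 49 − 48 = 1 for the blank.
The known cells in column 2 total 48, leaving 49 − 48 = 1 for the blank.
The known cells in row 3 total 14, leaving 49 − 14 = 35 for the blank.
The known cells in column 7 total 58, leaving 49 − 58 = -9 for the blank.
The known cells in row 5 total 36, leaving 49 − 36 = 13 for the blank.
The known cells in row 2 total 37, leaving 49 − 37 = 12 for the blank.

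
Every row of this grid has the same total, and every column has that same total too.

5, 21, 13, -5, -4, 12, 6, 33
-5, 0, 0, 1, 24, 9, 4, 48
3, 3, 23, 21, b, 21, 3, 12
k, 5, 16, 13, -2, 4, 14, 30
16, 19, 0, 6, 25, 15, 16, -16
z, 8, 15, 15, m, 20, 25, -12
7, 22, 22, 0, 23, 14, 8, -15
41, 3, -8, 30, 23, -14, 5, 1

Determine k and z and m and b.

k = 1, z = 13, m = -3, b = -5

Rows 1 and 2 both sum to 81, so that's the common total.
Row 3: 3 + 3 + 23 + 21 + 21 + 3 + 12 = 86, so its missing entry is 81 − 86 = -5.
Column 5: -4 + 24 − 5 − 2 + 25 + 23 + 23 = 84, so its missing entry is 81 − 84 = -3.
Row 6: 8 + 15 + 15 − 3 + 20 + 25 − 12 = 68, so its missing entry is 81 − 68 = 13.
Row 4: 5 + 16 + 13 − 2 + 4 + 14 + 30 = 80, so its missing entry is 81 − 80 = 1.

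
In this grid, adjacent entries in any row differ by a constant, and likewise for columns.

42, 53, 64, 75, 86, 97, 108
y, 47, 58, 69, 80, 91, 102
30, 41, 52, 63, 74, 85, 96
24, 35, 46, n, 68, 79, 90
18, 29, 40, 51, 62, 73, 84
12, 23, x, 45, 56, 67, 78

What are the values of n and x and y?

Along each row the entries change by 11 per step; down each column they change by -6.
Row 4: from 24 at column 1, stepping by 11 to column 4 gives 57.
Row 6: from 12 at column 1, stepping by 11 to column 3 gives 34.
Row 2: from 47 at column 2, stepping by 11 to column 1 gives 36.

n = 57, x = 34, y = 36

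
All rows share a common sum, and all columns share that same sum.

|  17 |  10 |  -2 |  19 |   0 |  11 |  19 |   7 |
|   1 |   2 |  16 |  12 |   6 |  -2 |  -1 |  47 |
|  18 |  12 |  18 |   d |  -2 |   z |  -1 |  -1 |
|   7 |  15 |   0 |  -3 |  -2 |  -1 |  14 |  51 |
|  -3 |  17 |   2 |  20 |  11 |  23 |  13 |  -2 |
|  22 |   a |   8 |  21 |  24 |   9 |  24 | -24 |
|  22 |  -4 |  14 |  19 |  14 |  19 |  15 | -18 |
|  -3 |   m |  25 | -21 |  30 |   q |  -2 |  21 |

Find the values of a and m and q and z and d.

a = -3, m = 32, q = -1, z = 23, d = 14

Rows 1 and 2 both sum to 81, so that's the common total.
The known cells in row 6 total 84, leaving 81 − 84 = -3 for the blank.
The known cells in column 2 total 49, leaving 81 − 49 = 32 for the blank.
The known cells in column 4 total 67, leaving 81 − 67 = 14 for the blank.
The known cells in row 8 total 82, leaving 81 − 82 = -1 for the blank.
The known cells in row 3 total 58, leaving 81 − 58 = 23 for the blank.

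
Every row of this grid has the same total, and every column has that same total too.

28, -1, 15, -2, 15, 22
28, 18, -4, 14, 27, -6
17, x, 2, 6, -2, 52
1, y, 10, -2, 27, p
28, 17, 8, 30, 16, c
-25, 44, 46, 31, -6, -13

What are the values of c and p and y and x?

c = -22, p = 44, y = -3, x = 2

Rows 1 and 2 both sum to 77, so that's the common total.
Row 5: 28 + 17 + 8 + 30 + 16 = 99, so its missing entry is 77 − 99 = -22.
Row 3: 17 + 2 + 6 − 2 + 52 = 75, so its missing entry is 77 − 75 = 2.
Column 2: -1 + 18 + 2 + 17 + 44 = 80, so its missing entry is 77 − 80 = -3.
Row 4: 1 − 3 + 10 − 2 + 27 = 33, so its missing entry is 77 − 33 = 44.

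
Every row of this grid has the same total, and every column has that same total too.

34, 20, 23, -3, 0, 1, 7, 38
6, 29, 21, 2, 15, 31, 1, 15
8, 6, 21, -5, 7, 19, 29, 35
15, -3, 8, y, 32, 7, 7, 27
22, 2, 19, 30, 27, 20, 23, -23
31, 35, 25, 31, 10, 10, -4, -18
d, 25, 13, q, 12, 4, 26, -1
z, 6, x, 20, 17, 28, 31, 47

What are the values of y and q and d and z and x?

y = 27, q = 18, d = 23, z = -19, x = -10

Rows 1 and 2 both sum to 120, so that's the common total.
The known cells in row 4 total 93, leaving 120 − 93 = 27 for the blank.
The known cells in column 3 total 130, leaving 120 − 130 = -10 for the blank.
The known cells in row 8 total 139, leaving 120 − 139 = -19 for the blank.
The known cells in column 1 total 97, leaving 120 − 97 = 23 for the blank.
The known cells in row 7 total 102, leaving 120 − 102 = 18 for the blank.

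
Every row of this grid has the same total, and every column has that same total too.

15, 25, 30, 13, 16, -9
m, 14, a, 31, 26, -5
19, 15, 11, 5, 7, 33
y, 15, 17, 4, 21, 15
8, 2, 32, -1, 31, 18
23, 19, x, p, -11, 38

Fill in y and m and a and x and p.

Rows 1 and 3 both sum to 90, so that's the common total.
The known cells in column 4 total 52, leaving 90 − 52 = 38 for the blank.
The known cells in row 4 total 72, leaving 90 − 72 = 18 for the blank.
The known cells in column 1 total 83, leaving 90 − 83 = 7 for the blank.
The known cells in row 2 total 73, leaving 90 − 73 = 17 for the blank.
The known cells in row 6 total 107, leaving 90 − 107 = -17 for the blank.

y = 18, m = 7, a = 17, x = -17, p = 38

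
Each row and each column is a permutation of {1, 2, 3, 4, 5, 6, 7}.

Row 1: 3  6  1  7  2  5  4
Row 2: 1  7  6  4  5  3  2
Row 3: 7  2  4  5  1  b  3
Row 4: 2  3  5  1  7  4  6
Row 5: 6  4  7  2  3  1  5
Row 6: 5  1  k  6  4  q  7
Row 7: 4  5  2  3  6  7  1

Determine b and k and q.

b = 6, k = 3, q = 2

Cell (3,6): row 3 already has {1, 2, 3, 4, 5, 7} → 6.
For row 6, column 6: column 6 already has {1, 3, 4, 5, 6, 7}; that leaves 2.
Cell (6,3): row 6 already has {1, 2, 4, 5, 6, 7} → 3.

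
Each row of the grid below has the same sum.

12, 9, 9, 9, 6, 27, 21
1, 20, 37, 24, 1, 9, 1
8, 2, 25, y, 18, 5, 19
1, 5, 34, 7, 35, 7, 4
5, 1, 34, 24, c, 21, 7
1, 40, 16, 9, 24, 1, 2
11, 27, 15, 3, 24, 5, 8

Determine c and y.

The complete rows each total 93.
Row 5 is missing 93 − 92 = 1 (since 5 + 1 + 34 + 24 + 21 + 7 = 92).
Row 3 is missing 93 − 77 = 16 (since 8 + 2 + 25 + 18 + 5 + 19 = 77).

c = 1, y = 16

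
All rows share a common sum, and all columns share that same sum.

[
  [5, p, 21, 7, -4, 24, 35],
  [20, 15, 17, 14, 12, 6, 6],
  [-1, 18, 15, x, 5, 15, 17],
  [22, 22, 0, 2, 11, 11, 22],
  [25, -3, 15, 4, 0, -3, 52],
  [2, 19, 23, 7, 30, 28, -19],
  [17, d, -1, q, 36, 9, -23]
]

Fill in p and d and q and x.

p = 2, d = 17, q = 35, x = 21

Rows 2 and 4 both sum to 90, so that's the common total.
Row 1: 5 + 21 + 7 − 4 + 24 + 35 = 88, so its missing entry is 90 − 88 = 2.
Column 2: 2 + 15 + 18 + 22 − 3 + 19 = 73, so its missing entry is 90 − 73 = 17.
Row 7: 17 + 17 − 1 + 36 + 9 − 23 = 55, so its missing entry is 90 − 55 = 35.
Row 3: -1 + 18 + 15 + 5 + 15 + 17 = 69, so its missing entry is 90 − 69 = 21.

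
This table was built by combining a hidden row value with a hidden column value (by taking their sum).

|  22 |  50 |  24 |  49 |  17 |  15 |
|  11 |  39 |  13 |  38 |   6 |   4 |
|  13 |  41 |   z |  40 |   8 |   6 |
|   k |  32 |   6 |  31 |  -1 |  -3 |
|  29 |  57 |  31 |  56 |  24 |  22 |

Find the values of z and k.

z = 15, k = 4

The difference between any two rows is the same in every column — this is an addition table with the headers hidden.
Row 3 minus row 1 is 6 − 15 = -9, so its entry in column 3 is 24 + (-9) = 15.
Row 4 minus row 1 is -3 − 15 = -18, so its entry in column 1 is 22 + (-18) = 4.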